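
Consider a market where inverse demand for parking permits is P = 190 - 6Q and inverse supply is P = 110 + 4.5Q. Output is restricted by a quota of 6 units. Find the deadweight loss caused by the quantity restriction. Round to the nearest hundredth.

Without the quota, 190 - 6Q = 110 + 4.5Q gives Q* = 7.619.
At Q = 6 the demand price is 190 - 6(6) = 154 and the supply price is 110 + 4.5(6) = 137.
DWL = (1/2)(gap between curves at 6) x (Q* - 6) = (1/2)(17)(1.619) = 13.7619.

13.76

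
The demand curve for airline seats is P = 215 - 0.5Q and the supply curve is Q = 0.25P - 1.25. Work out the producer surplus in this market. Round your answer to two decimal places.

4355.56

Rewriting supply in inverse form: P = 5 + 4Q.
Equilibrium: 215 - 0.5Q = 5 + 4Q, so Q* = 46.6667 and P* = 191.6667.
Producer surplus is the triangle above supply below P*: (1/2)(46.6667)(191.6667 - 5) = (1/2)(46.6667)(186.6667) = 4355.5556.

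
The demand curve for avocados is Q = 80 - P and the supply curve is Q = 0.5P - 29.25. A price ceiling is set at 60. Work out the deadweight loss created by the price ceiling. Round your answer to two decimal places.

61.76

Rewriting demand in inverse form: P = 80 - Q.
Rewriting supply in inverse form: P = 58.5 + 2Q.
Free-market equilibrium: 80 - Q = 58.5 + 2Q gives Q* = 7.1667, P* = 72.8333.
At the ceiling price 60, quantity supplied is (60 - 58.5)/2 = 0.75; supply is the short side, so Q = 0.75 trades at P = 60.
At Q = 0.75 the demand price is 79.25 and the supply price is 60. Deadweight loss is the triangle between the curves from 0.75 to 7.1667: (1/2)(79.25 - 60)(7.1667 - 0.75) = 61.7604.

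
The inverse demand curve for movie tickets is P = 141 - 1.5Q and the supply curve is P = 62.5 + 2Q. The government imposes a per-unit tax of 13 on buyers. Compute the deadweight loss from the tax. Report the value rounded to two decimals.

Pre-tax equilibrium: 141 - 1.5Q = 62.5 + 2Q gives Q* = 22.4286, P* = 107.3571.
With the tax, buyers' net willingness to pay falls by 13: (141 - 13) - 1.5Q = 62.5 + 2Q, so Q_t = 18.7143. Buyers pay P_b = 112.9286; sellers receive P_s = P_b - 13 = 99.9286.
The welfare triangle lost has base Q* - Q_t = 3.7143 and height t = 13, so DWL = (1/2)(3.7143)(13) = 24.1429.

24.14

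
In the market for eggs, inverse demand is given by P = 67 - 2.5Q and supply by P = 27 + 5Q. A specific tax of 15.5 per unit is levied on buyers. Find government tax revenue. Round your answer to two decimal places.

Without the tax, 67 - 2.5Q = 27 + 5Q so Q* = 5.3333 and P* = 53.6667.
A tax on buyers shifts demand down by 15.5: (67 - 15.5) - 2.5Q = 27 + 5Q, so Q_t = 3.2667. Buyers pay P_b = 58.8333; sellers receive P_s = P_b - 15.5 = 43.3333.
Tax revenue = t x Q_t = 15.5 x 3.2667 = 50.6333.

50.63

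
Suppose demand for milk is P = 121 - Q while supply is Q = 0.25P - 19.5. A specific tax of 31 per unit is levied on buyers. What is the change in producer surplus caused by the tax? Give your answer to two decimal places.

-136.40

Rewriting supply in inverse form: P = 78 + 4Q.
Pre-tax equilibrium: 121 - Q = 78 + 4Q gives Q* = 8.6, P* = 112.4.
A tax on buyers shifts demand down by 31: (121 - 31) - Q = 78 + 4Q, so Q_t = 2.4. Buyers pay P_b = 118.6; sellers receive P_s = P_b - 31 = 87.6.
PS falls from (1/2)(8.6)(34.4) = 147.92 to (1/2)(2.4)(9.6) = 11.52, a change of -136.4.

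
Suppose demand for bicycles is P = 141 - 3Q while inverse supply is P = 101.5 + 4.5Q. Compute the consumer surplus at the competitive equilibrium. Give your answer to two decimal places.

Set 141 - 3Q = 101.5 + 4.5Q, which gives 39.5 = 7.5Q, so Q* = 5.2667 and P* = 141 - 3(5.2667) = 125.2.
Consumer surplus is the triangle under demand above P*: (1/2)(5.2667)(141 - 125.2) = (1/2)(5.2667)(15.8) = 41.6067.

41.61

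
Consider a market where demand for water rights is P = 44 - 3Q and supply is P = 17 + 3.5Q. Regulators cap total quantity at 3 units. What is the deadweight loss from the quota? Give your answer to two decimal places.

Without the quota, 44 - 3Q = 17 + 3.5Q gives Q* = 4.1538.
At Q = 3 the demand price is 44 - 3(3) = 35 and the supply price is 17 + 3.5(3) = 27.5.
Deadweight loss is the triangle between the curves from 3 to 4.1538: (1/2)(35 - 27.5)(4.1538 - 3) = 4.3269.

4.33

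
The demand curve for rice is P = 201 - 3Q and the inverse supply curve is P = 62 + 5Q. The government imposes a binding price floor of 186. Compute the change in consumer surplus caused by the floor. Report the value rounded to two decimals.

-415.34

Without the control, 201 - 3Q = 62 + 5Q so Q* = 17.375 and P* = 148.875.
At the floor price 186, quantity demanded is (201 - 186)/3 = 5; demand is the short side, so Q = 5 trades at P = 186.
CS goes from (1/2)(17.375)(52.125) = 452.8359 to 37.5 (computed as (201 - 186)(5) - (1/2)(3)(5)^2), a change of -415.3359.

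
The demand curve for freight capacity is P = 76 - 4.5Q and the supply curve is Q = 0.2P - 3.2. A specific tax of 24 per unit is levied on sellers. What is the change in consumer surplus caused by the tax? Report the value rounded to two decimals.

Rewriting supply in inverse form: P = 16 + 5Q.
Pre-tax equilibrium: 76 - 4.5Q = 16 + 5Q gives Q* = 6.3158, P* = 47.5789.
With the tax, sellers need 24 more per unit: 76 - 4.5Q = 16 + 5Q + 24, so Q_t = 3.7895. Buyers pay P_b = 58.9474; sellers receive P_s = P_b - 24 = 34.9474.
CS falls from (1/2)(6.3158)(28.4211) = 89.7507 to (1/2)(3.7895)(17.0526) = 32.3102, a change of -57.4404.

-57.44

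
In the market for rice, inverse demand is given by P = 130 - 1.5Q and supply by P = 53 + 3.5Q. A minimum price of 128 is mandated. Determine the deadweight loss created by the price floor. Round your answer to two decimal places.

Without the control, 130 - 1.5Q = 53 + 3.5Q so Q* = 15.4 and P* = 106.9.
At P = 128, buyers demand (130 - 128)/1.5 = 1.3333 while sellers would supply more, so the quantity traded is 1.3333 at price 128.
The lost-trades triangle has base Q* - 1.3333 = 14.0667 and height equal to the gap between the curves at Q = 1.3333, which is 128 - 57.6667 = 70.3333. DWL = (1/2)(14.0667)(70.3333) = 494.6778.

494.68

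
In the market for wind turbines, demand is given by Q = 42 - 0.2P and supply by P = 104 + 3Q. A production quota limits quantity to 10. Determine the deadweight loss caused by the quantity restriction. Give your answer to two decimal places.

Rewriting demand in inverse form: P = 210 - 5Q.
Without the quota, 210 - 5Q = 104 + 3Q gives Q* = 13.25.
At Q = 10 the demand price is 210 - 5(10) = 160 and the supply price is 104 + 3(10) = 134.
DWL = (1/2)(gap between curves at 10) x (Q* - 10) = (1/2)(26)(3.25) = 42.25.

42.25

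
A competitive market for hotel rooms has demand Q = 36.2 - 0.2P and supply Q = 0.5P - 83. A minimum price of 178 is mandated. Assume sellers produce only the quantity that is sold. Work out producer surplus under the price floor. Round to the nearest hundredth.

Rewriting demand in inverse form: P = 181 - 5Q.
Rewriting supply in inverse form: P = 166 + 2Q.
Without the control, 181 - 5Q = 166 + 2Q so Q* = 2.1429 and P* = 170.2857.
At the floor price 178, quantity demanded is (181 - 178)/5 = 0.6; demand is the short side, so Q = 0.6 trades at P = 178.
The supply price at Q = 0.6 is 167.2. PS is the trapezoid between 178 and supply over [0, 0.6]: (1/2)[(178 - 166) + (178 - 167.2)](0.6) = 6.84.

6.84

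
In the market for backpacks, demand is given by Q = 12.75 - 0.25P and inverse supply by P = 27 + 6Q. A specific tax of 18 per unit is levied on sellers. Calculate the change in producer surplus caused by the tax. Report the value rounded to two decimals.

Rewriting demand in inverse form: P = 51 - 4Q.
Without the tax, 51 - 4Q = 27 + 6Q so Q* = 2.4 and P* = 41.4.
A tax on sellers shifts supply up by 18: 51 - 4Q = 27 + 6Q + 18, so Q_t = 0.6. Buyers pay P_b = 48.6; sellers receive P_s = P_b - 18 = 30.6.
Producers lose the trapezoid between P_s and P* out to Q_t plus the triangle from Q_t to Q*: change in PS = 1.08 - 17.28 = -16.2.

-16.20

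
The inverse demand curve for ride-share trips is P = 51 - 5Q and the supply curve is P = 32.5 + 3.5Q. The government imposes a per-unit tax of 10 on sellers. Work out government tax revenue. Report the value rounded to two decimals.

10.00

Without the tax, 51 - 5Q = 32.5 + 3.5Q so Q* = 2.1765 and P* = 40.1176.
A tax on sellers shifts supply up by 10: 51 - 5Q = 32.5 + 3.5Q + 10, so Q_t = 1. Buyers pay P_b = 46; sellers receive P_s = P_b - 10 = 36.
Revenue is the tax times quantity traded: 10 x 1 = 10.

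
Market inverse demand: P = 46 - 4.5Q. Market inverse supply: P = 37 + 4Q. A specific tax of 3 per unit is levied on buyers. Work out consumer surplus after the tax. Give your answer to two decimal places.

Pre-tax equilibrium: 46 - 4.5Q = 37 + 4Q gives Q* = 1.0588, P* = 41.2353.
A tax on buyers shifts demand down by 3: (46 - 3) - 4.5Q = 37 + 4Q, so Q_t = 0.7059. Buyers pay P_b = 42.8235; sellers receive P_s = P_b - 3 = 39.8235.
CS = (1/2)(Q_t)(46 - P_b) = (1/2)(0.7059)(3.1765) = 1.1211.

1.12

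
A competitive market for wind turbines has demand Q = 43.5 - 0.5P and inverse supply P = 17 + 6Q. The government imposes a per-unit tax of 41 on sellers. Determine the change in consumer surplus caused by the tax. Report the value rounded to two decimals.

Rewriting demand in inverse form: P = 87 - 2Q.
Without the tax, 87 - 2Q = 17 + 6Q so Q* = 8.75 and P* = 69.5.
A tax on sellers shifts supply up by 41: 87 - 2Q = 17 + 6Q + 41, so Q_t = 3.625. Buyers pay P_b = 79.75; sellers receive P_s = P_b - 41 = 38.75.
CS falls from (1/2)(8.75)(17.5) = 76.5625 to (1/2)(3.625)(7.25) = 13.1406, a change of -63.4219.

-63.42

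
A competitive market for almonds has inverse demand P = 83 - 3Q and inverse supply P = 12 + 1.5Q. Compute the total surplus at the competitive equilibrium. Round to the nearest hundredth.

Set 83 - 3Q = 12 + 1.5Q, which gives 71 = 4.5Q, so Q* = 15.7778 and P* = 83 - 3(15.7778) = 35.6667.
Total surplus is the full triangle between the curves from 0 to Q*: (1/2)(15.7778)(83 - 12) = 560.1111.

560.11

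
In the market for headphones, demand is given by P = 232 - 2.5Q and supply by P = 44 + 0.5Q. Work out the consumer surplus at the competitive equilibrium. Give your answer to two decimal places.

Equilibrium: 232 - 2.5Q = 44 + 0.5Q, so Q* = 62.6667 and P* = 75.3333.
Consumer surplus is the triangle under demand above P*: (1/2)(62.6667)(232 - 75.3333) = (1/2)(62.6667)(156.6667) = 4908.8889.

4908.89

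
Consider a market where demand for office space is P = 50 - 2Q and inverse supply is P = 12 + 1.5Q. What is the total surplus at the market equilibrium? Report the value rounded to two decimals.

Set 50 - 2Q = 12 + 1.5Q, which gives 38 = 3.5Q, so Q* = 10.8571 and P* = 50 - 2(10.8571) = 28.2857.
CS = (1/2)(10.8571)(21.7143) = 117.8776 and PS = (1/2)(10.8571)(16.2857) = 88.4082, so total surplus = 206.2857.

206.29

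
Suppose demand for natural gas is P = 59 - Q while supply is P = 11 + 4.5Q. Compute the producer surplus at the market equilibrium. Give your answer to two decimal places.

171.37

Setting demand equal to supply, 48 = 5.5Q, so Q* = 8.7273 and P* = 50.2727.
PS is the area between P* and the supply curve from 0 to Q*: (1/2)(8.7273)(39.2727) = 171.3719.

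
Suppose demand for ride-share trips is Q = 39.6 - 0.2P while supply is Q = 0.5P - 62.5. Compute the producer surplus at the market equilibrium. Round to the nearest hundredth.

108.76

Rewriting demand in inverse form: P = 198 - 5Q.
Rewriting supply in inverse form: P = 125 + 2Q.
Setting demand equal to supply, 73 = 7Q, so Q* = 10.4286 and P* = 145.8571.
PS is the area between P* and the supply curve from 0 to Q*: (1/2)(10.4286)(20.8571) = 108.7551.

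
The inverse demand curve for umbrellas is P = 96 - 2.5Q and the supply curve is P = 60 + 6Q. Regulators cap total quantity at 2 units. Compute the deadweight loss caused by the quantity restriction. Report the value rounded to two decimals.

21.24

Unrestricted equilibrium: Q* = (96 - 60)/(2.5 + 6) = 4.2353.
At Q = 2 the demand price is 96 - 2.5(2) = 91 and the supply price is 60 + 6(2) = 72.
DWL = (1/2)(gap between curves at 2) x (Q* - 2) = (1/2)(19)(2.2353) = 21.2353.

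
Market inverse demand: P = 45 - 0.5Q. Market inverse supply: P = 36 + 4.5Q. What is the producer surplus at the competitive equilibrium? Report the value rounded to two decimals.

7.29

Setting demand equal to supply, 9 = 5Q, so Q* = 1.8 and P* = 44.1.
PS is the area between P* and the supply curve from 0 to Q*: (1/2)(1.8)(8.1) = 7.29.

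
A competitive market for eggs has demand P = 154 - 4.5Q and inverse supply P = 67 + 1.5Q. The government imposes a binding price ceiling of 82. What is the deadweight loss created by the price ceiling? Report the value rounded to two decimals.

60.75

Without the control, 154 - 4.5Q = 67 + 1.5Q so Q* = 14.5 and P* = 88.75.
At P = 82, sellers supply (82 - 67)/1.5 = 10 while buyers want more, so the quantity traded is 10 at price 82.
The lost-trades triangle has base Q* - 10 = 4.5 and height equal to the gap between the curves at Q = 10, which is 109 - 82 = 27. DWL = (1/2)(4.5)(27) = 60.75.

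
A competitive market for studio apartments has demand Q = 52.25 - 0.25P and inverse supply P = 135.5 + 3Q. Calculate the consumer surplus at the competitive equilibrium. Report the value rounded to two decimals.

Rewriting demand in inverse form: P = 209 - 4Q.
Equilibrium: 209 - 4Q = 135.5 + 3Q, so Q* = 10.5 and P* = 167.
CS is the area between the demand curve and P* from 0 to Q*: (1/2)(10.5)(42) = 220.5.

220.50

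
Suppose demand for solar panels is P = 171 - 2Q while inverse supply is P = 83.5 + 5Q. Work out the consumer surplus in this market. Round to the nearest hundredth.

156.25

Setting demand equal to supply, 87.5 = 7Q, so Q* = 12.5 and P* = 146.
Consumer surplus is the triangle under demand above P*: (1/2)(12.5)(171 - 146) = (1/2)(12.5)(25) = 156.25.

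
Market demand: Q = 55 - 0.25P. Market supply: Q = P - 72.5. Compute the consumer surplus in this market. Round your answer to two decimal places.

Rewriting demand in inverse form: P = 220 - 4Q.
Rewriting supply in inverse form: P = 72.5 + Q.
Set 220 - 4Q = 72.5 + Q, which gives 147.5 = 5Q, so Q* = 29.5 and P* = 220 - 4(29.5) = 102.
Consumer surplus is the triangle under demand above P*: (1/2)(29.5)(220 - 102) = (1/2)(29.5)(118) = 1740.5.

1740.50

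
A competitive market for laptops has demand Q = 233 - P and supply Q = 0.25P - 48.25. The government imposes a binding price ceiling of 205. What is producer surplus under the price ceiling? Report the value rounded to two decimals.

18.00

Rewriting demand in inverse form: P = 233 - Q.
Rewriting supply in inverse form: P = 193 + 4Q.
Free-market equilibrium: 233 - Q = 193 + 4Q gives Q* = 8, P* = 225.
At P = 205, sellers supply (205 - 193)/4 = 3 while buyers want more, so the quantity traded is 3 at price 205.
PS is the triangle above supply below 205: (1/2)(3)(205 - 193) = 18.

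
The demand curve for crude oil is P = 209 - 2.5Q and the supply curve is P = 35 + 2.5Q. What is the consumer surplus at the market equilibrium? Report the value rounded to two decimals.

Set 209 - 2.5Q = 35 + 2.5Q, which gives 174 = 5Q, so Q* = 34.8 and P* = 209 - 2.5(34.8) = 122.
The demand choke price is 209, so CS = (1/2)(Q*)(209 - P*) = (1/2)(34.8)(87) = 1513.8.

1513.80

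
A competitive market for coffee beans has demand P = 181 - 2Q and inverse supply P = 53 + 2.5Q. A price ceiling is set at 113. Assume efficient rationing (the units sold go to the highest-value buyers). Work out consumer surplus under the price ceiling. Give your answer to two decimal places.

Free-market equilibrium: 181 - 2Q = 53 + 2.5Q gives Q* = 28.4444, P* = 124.1111.
At the ceiling price 113, quantity supplied is (113 - 53)/2.5 = 24; supply is the short side, so Q = 24 trades at P = 113.
The demand price at Q = 24 is 133. CS is the trapezoid between demand and 113 over [0, 24]: (1/2)[(181 - 113) + (133 - 113)](24) = 1056.

1056.00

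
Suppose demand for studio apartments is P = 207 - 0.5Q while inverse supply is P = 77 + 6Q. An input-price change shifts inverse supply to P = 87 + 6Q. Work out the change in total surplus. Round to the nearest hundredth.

Initial equilibrium: Q_0 = 20, P_0 = 197; CS_0 = (1/2)(20)(10) = 100, PS_0 = (1/2)(20)(120) = 1200.
New equilibrium: 207 - 0.5Q = 87 + 6Q gives Q_1 = 18.4615, P_1 = 197.7692; CS_1 = 85.2071, PS_1 = 1022.4852.
Change in total surplus = (85.2071 + 1022.4852) - (100 + 1200) = -192.3077.

-192.31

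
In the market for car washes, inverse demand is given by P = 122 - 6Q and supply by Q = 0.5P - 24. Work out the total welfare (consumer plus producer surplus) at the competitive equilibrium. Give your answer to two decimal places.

342.25

Rewriting supply in inverse form: P = 48 + 2Q.
Setting demand equal to supply, 74 = 8Q, so Q* = 9.25 and P* = 66.5.
Total surplus is the full triangle between the curves from 0 to Q*: (1/2)(9.25)(122 - 48) = 342.25.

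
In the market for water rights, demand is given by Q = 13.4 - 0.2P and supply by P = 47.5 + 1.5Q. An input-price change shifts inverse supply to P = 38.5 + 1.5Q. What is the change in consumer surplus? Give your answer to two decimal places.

25.56

Rewriting demand in inverse form: P = 67 - 5Q.
Initial equilibrium: Q_0 = 3, P_0 = 52; CS_0 = (1/2)(3)(15) = 22.5, PS_0 = (1/2)(3)(4.5) = 6.75.
New equilibrium: 67 - 5Q = 38.5 + 1.5Q gives Q_1 = 4.3846, P_1 = 45.0769; CS_1 = 48.0621, PS_1 = 14.4186.
Change in consumer surplus = 48.0621 - 22.5 = 25.5621.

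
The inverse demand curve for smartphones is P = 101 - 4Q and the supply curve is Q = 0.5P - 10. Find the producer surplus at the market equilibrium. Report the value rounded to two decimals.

182.25

Rewriting supply in inverse form: P = 20 + 2Q.
Equilibrium: 101 - 4Q = 20 + 2Q, so Q* = 13.5 and P* = 47.
Producer surplus is the triangle above supply below P*: (1/2)(13.5)(47 - 20) = (1/2)(13.5)(27) = 182.25.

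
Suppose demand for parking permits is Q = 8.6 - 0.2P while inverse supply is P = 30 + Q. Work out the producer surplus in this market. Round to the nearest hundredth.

Rewriting demand in inverse form: P = 43 - 5Q.
Equilibrium: 43 - 5Q = 30 + Q, so Q* = 2.1667 and P* = 32.1667.
PS is the area between P* and the supply curve from 0 to Q*: (1/2)(2.1667)(2.1667) = 2.3472.

2.35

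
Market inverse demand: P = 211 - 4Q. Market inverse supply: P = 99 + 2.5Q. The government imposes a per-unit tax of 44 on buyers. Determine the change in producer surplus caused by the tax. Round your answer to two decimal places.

-234.32

Pre-tax equilibrium: 211 - 4Q = 99 + 2.5Q gives Q* = 17.2308, P* = 142.0769.
A tax on buyers shifts demand down by 44: (211 - 44) - 4Q = 99 + 2.5Q, so Q_t = 10.4615. Buyers pay P_b = 169.1538; sellers receive P_s = P_b - 44 = 125.1538.
PS falls from (1/2)(17.2308)(43.0769) = 371.1243 to (1/2)(10.4615)(26.1538) = 136.8047, a change of -234.3195.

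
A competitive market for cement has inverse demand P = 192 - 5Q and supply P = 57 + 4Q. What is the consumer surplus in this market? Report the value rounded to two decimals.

562.50

Set 192 - 5Q = 57 + 4Q, which gives 135 = 9Q, so Q* = 15 and P* = 192 - 5(15) = 117.
The demand choke price is 192, so CS = (1/2)(Q*)(192 - P*) = (1/2)(15)(75) = 562.5.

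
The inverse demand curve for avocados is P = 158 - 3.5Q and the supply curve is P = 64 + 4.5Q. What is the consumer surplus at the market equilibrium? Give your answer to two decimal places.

Set 158 - 3.5Q = 64 + 4.5Q, which gives 94 = 8Q, so Q* = 11.75 and P* = 158 - 3.5(11.75) = 116.875.
CS is the area between the demand curve and P* from 0 to Q*: (1/2)(11.75)(41.125) = 241.6094.

241.61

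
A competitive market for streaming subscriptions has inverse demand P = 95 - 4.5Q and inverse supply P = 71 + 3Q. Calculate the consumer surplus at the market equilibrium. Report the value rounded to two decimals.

Set 95 - 4.5Q = 71 + 3Q, which gives 24 = 7.5Q, so Q* = 3.2 and P* = 95 - 4.5(3.2) = 80.6.
Consumer surplus is the triangle under demand above P*: (1/2)(3.2)(95 - 80.6) = (1/2)(3.2)(14.4) = 23.04.

23.04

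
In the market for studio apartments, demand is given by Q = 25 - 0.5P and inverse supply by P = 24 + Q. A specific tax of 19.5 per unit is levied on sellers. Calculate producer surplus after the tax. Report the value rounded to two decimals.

2.35

Rewriting demand in inverse form: P = 50 - 2Q.
Without the tax, 50 - 2Q = 24 + Q so Q* = 8.6667 and P* = 32.6667.
With the tax, sellers need 19.5 more per unit: 50 - 2Q = 24 + Q + 19.5, so Q_t = 2.1667. Buyers pay P_b = 45.6667; sellers receive P_s = P_b - 19.5 = 26.1667.
Producer surplus is the triangle above supply below P_s: (1/2)(2.1667)(26.1667 - 24) = 2.3472.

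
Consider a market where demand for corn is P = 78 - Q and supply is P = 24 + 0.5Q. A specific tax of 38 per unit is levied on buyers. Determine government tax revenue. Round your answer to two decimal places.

405.33

Pre-tax equilibrium: 78 - Q = 24 + 0.5Q gives Q* = 36, P* = 42.
With the tax, buyers' net willingness to pay falls by 38: (78 - 38) - Q = 24 + 0.5Q, so Q_t = 10.6667. Buyers pay P_b = 67.3333; sellers receive P_s = P_b - 38 = 29.3333.
Tax revenue = t x Q_t = 38 x 10.6667 = 405.3333.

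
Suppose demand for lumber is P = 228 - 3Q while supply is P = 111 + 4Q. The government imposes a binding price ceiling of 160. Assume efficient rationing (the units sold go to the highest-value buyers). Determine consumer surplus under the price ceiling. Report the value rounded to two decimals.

607.91

Free-market equilibrium: 228 - 3Q = 111 + 4Q gives Q* = 16.7143, P* = 177.8571.
At P = 160, sellers supply (160 - 111)/4 = 12.25 while buyers want more, so the quantity traded is 12.25 at price 160.
The demand price at Q = 12.25 is 191.25. CS is the trapezoid between demand and 160 over [0, 12.25]: (1/2)[(228 - 160) + (191.25 - 160)](12.25) = 607.9062.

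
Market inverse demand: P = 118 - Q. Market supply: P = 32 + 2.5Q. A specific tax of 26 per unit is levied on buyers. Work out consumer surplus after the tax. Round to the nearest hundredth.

Pre-tax equilibrium: 118 - Q = 32 + 2.5Q gives Q* = 24.5714, P* = 93.4286.
With the tax, buyers' net willingness to pay falls by 26: (118 - 26) - Q = 32 + 2.5Q, so Q_t = 17.1429. Buyers pay P_b = 100.8571; sellers receive P_s = P_b - 26 = 74.8571.
Consumer surplus is the triangle under demand above P_b: (1/2)(17.1429)(118 - 100.8571) = 146.9388.

146.94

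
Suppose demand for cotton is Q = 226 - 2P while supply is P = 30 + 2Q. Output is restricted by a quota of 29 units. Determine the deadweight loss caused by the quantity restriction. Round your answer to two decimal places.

Rewriting demand in inverse form: P = 113 - 0.5Q.
Without the quota, 113 - 0.5Q = 30 + 2Q gives Q* = 33.2.
At Q = 29 the demand price is 113 - 0.5(29) = 98.5 and the supply price is 30 + 2(29) = 88.
DWL = (1/2)(gap between curves at 29) x (Q* - 29) = (1/2)(10.5)(4.2) = 22.05.

22.05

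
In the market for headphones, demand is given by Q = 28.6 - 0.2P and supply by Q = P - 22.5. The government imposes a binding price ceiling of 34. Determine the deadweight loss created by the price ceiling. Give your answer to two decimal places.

221.02

Rewriting demand in inverse form: P = 143 - 5Q.
Rewriting supply in inverse form: P = 22.5 + Q.
Without the control, 143 - 5Q = 22.5 + Q so Q* = 20.0833 and P* = 42.5833.
At P = 34, sellers supply (34 - 22.5)/1 = 11.5 while buyers want more, so the quantity traded is 11.5 at price 34.
The lost-trades triangle has base Q* - 11.5 = 8.5833 and height equal to the gap between the curves at Q = 11.5, which is 85.5 - 34 = 51.5. DWL = (1/2)(8.5833)(51.5) = 221.0208.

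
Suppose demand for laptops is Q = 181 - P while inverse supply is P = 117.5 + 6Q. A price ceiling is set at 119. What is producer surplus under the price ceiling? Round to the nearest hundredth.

Rewriting demand in inverse form: P = 181 - Q.
Free-market equilibrium: 181 - Q = 117.5 + 6Q gives Q* = 9.0714, P* = 171.9286.
At the ceiling price 119, quantity supplied is (119 - 117.5)/6 = 0.25; supply is the short side, so Q = 0.25 trades at P = 119.
PS is the triangle above supply below 119: (1/2)(0.25)(119 - 117.5) = 0.1875.

0.19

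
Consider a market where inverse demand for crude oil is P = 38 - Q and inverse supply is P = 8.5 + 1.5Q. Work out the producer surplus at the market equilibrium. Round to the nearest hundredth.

Set 38 - Q = 8.5 + 1.5Q, which gives 29.5 = 2.5Q, so Q* = 11.8 and P* = 38 - (11.8) = 26.2.
Producer surplus is the triangle above supply below P*: (1/2)(11.8)(26.2 - 8.5) = (1/2)(11.8)(17.7) = 104.43.

104.43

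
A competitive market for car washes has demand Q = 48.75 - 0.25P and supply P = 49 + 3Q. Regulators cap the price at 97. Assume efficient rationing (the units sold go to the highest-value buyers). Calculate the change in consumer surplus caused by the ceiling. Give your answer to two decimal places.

185.96

Rewriting demand in inverse form: P = 195 - 4Q.
Without the control, 195 - 4Q = 49 + 3Q so Q* = 20.8571 and P* = 111.5714.
At the ceiling price 97, quantity supplied is (97 - 49)/3 = 16; supply is the short side, so Q = 16 trades at P = 97.
CS goes from (1/2)(20.8571)(83.4286) = 870.0408 to 1056 (computed as (195 - 97)(16) - (1/2)(4)(16)^2), a change of 185.9592.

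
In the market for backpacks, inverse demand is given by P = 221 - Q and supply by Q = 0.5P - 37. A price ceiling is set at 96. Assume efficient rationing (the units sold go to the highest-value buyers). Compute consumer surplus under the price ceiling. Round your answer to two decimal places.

1314.50

Rewriting supply in inverse form: P = 74 + 2Q.
Free-market equilibrium: 221 - Q = 74 + 2Q gives Q* = 49, P* = 172.
At P = 96, sellers supply (96 - 74)/2 = 11 while buyers want more, so the quantity traded is 11 at price 96.
The demand price at Q = 11 is 210. CS is the trapezoid between demand and 96 over [0, 11]: (1/2)[(221 - 96) + (210 - 96)](11) = 1314.5.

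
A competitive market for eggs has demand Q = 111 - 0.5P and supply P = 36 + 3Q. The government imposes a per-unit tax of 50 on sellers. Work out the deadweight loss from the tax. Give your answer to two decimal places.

Rewriting demand in inverse form: P = 222 - 2Q.
Without the tax, 222 - 2Q = 36 + 3Q so Q* = 37.2 and P* = 147.6.
A tax on sellers shifts supply up by 50: 222 - 2Q = 36 + 3Q + 50, so Q_t = 27.2. Buyers pay P_b = 167.6; sellers receive P_s = P_b - 50 = 117.6.
The welfare triangle lost has base Q* - Q_t = 10 and height t = 50, so DWL = (1/2)(10)(50) = 250.

250.00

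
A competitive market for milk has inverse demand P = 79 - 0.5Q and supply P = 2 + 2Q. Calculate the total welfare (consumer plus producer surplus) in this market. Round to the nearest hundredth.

1185.80

Equilibrium: 79 - 0.5Q = 2 + 2Q, so Q* = 30.8 and P* = 63.6.
Total surplus is the full triangle between the curves from 0 to Q*: (1/2)(30.8)(79 - 2) = 1185.8.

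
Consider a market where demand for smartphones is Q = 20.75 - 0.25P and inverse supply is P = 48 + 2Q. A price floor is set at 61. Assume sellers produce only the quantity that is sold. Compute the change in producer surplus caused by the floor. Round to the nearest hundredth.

Rewriting demand in inverse form: P = 83 - 4Q.
Free-market equilibrium: 83 - 4Q = 48 + 2Q gives Q* = 5.8333, P* = 59.6667.
At P = 61, buyers demand (83 - 61)/4 = 5.5 while sellers would supply more, so the quantity traded is 5.5 at price 61.
PS goes from (1/2)(5.8333)(11.6667) = 34.0278 to 41.25 (computed as (61 - 48)(5.5) - (1/2)(2)(5.5)^2), a change of 7.2222.

7.22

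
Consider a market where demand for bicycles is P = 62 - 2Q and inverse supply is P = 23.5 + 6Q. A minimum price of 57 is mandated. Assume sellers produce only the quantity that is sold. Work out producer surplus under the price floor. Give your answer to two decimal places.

Free-market equilibrium: 62 - 2Q = 23.5 + 6Q gives Q* = 4.8125, P* = 52.375.
At P = 57, buyers demand (62 - 57)/2 = 2.5 while sellers would supply more, so the quantity traded is 2.5 at price 57.
The supply price at Q = 2.5 is 38.5. PS is the trapezoid between 57 and supply over [0, 2.5]: (1/2)[(57 - 23.5) + (57 - 38.5)](2.5) = 65.

65.00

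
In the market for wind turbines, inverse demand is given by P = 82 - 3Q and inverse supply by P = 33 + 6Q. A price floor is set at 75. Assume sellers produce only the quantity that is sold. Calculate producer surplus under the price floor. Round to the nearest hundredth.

81.67

Free-market equilibrium: 82 - 3Q = 33 + 6Q gives Q* = 5.4444, P* = 65.6667.
At P = 75, buyers demand (82 - 75)/3 = 2.3333 while sellers would supply more, so the quantity traded is 2.3333 at price 75.
The supply price at Q = 2.3333 is 47. PS is the trapezoid between 75 and supply over [0, 2.3333]: (1/2)[(75 - 33) + (75 - 47)](2.3333) = 81.6667.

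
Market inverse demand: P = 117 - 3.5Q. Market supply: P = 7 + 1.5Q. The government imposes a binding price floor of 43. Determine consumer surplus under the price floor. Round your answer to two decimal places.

Free-market equilibrium: 117 - 3.5Q = 7 + 1.5Q gives Q* = 22, P* = 40.
At the floor price 43, quantity demanded is (117 - 43)/3.5 = 21.1429; demand is the short side, so Q = 21.1429 trades at P = 43.
CS is the triangle under demand above 43: (1/2)(21.1429)(117 - 43) = 782.2857.

782.29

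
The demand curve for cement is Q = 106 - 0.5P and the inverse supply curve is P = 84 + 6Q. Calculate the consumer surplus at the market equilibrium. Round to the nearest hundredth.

Rewriting demand in inverse form: P = 212 - 2Q.
Set 212 - 2Q = 84 + 6Q, which gives 128 = 8Q, so Q* = 16 and P* = 212 - 2(16) = 180.
CS is the area between the demand curve and P* from 0 to Q*: (1/2)(16)(32) = 256.

256.00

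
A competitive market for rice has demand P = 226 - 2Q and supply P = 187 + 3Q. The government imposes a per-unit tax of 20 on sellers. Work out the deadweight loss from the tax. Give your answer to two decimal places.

40.00

Pre-tax equilibrium: 226 - 2Q = 187 + 3Q gives Q* = 7.8, P* = 210.4.
With the tax, sellers need 20 more per unit: 226 - 2Q = 187 + 3Q + 20, so Q_t = 3.8. Buyers pay P_b = 218.4; sellers receive P_s = P_b - 20 = 198.4.
Deadweight loss is the triangle between the curves from Q_t to Q*: (1/2)(7.8 - 3.8)(20) = 40.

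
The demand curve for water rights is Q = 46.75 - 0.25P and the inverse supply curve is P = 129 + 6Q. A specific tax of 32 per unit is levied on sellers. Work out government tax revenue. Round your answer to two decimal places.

Rewriting demand in inverse form: P = 187 - 4Q.
Without the tax, 187 - 4Q = 129 + 6Q so Q* = 5.8 and P* = 163.8.
With the tax, sellers need 32 more per unit: 187 - 4Q = 129 + 6Q + 32, so Q_t = 2.6. Buyers pay P_b = 176.6; sellers receive P_s = P_b - 32 = 144.6.
Tax revenue = t x Q_t = 32 x 2.6 = 83.2.

83.20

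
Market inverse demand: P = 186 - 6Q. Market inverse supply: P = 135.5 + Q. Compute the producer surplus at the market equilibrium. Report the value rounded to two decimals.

Set 186 - 6Q = 135.5 + Q, which gives 50.5 = 7Q, so Q* = 7.2143 and P* = 186 - 6(7.2143) = 142.7143.
PS is the area between P* and the supply curve from 0 to Q*: (1/2)(7.2143)(7.2143) = 26.023.

26.02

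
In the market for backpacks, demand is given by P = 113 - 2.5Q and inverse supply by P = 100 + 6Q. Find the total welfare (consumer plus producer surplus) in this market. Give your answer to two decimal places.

Set 113 - 2.5Q = 100 + 6Q, which gives 13 = 8.5Q, so Q* = 1.5294 and P* = 113 - 2.5(1.5294) = 109.1765.
Total surplus is the full triangle between the curves from 0 to Q*: (1/2)(1.5294)(113 - 100) = 9.9412.

9.94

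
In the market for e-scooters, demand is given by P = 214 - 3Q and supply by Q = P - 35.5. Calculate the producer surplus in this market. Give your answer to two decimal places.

Rewriting supply in inverse form: P = 35.5 + Q.
Equilibrium: 214 - 3Q = 35.5 + Q, so Q* = 44.625 and P* = 80.125.
Producer surplus is the triangle above supply below P*: (1/2)(44.625)(80.125 - 35.5) = (1/2)(44.625)(44.625) = 995.6953.

995.70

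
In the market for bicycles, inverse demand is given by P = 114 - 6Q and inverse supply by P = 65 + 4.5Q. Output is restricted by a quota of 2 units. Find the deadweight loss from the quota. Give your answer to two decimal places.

Without the quota, 114 - 6Q = 65 + 4.5Q gives Q* = 4.6667.
At Q = 2 the demand price is 114 - 6(2) = 102 and the supply price is 65 + 4.5(2) = 74.
DWL = (1/2)(gap between curves at 2) x (Q* - 2) = (1/2)(28)(2.6667) = 37.3333.

37.33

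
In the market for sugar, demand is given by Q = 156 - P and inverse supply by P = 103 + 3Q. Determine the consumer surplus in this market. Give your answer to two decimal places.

87.78

Rewriting demand in inverse form: P = 156 - Q.
Equilibrium: 156 - Q = 103 + 3Q, so Q* = 13.25 and P* = 142.75.
CS is the area between the demand curve and P* from 0 to Q*: (1/2)(13.25)(13.25) = 87.7812.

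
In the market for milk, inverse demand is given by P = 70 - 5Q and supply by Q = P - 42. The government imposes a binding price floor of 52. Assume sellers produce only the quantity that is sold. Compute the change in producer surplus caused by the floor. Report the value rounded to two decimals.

Rewriting supply in inverse form: P = 42 + Q.
Free-market equilibrium: 70 - 5Q = 42 + Q gives Q* = 4.6667, P* = 46.6667.
At the floor price 52, quantity demanded is (70 - 52)/5 = 3.6; demand is the short side, so Q = 3.6 trades at P = 52.
PS goes from (1/2)(4.6667)(4.6667) = 10.8889 to 29.52 (computed as (52 - 42)(3.6) - (1/2)(1)(3.6)^2), a change of 18.6311.

18.63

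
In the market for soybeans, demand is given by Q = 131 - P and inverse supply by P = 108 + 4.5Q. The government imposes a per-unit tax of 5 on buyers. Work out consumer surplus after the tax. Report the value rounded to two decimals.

5.36

Rewriting demand in inverse form: P = 131 - Q.
Pre-tax equilibrium: 131 - Q = 108 + 4.5Q gives Q* = 4.1818, P* = 126.8182.
With the tax, buyers' net willingness to pay falls by 5: (131 - 5) - Q = 108 + 4.5Q, so Q_t = 3.2727. Buyers pay P_b = 127.7273; sellers receive P_s = P_b - 5 = 122.7273.
CS = (1/2)(Q_t)(131 - P_b) = (1/2)(3.2727)(3.2727) = 5.3554.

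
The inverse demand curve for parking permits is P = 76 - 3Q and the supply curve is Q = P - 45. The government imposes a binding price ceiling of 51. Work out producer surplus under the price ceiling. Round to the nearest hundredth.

18.00

Rewriting supply in inverse form: P = 45 + Q.
Without the control, 76 - 3Q = 45 + Q so Q* = 7.75 and P* = 52.75.
At the ceiling price 51, quantity supplied is (51 - 45)/1 = 6; supply is the short side, so Q = 6 trades at P = 51.
PS is the triangle above supply below 51: (1/2)(6)(51 - 45) = 18.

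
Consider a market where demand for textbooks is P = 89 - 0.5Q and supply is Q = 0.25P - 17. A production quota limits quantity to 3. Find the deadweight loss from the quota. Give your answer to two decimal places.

6.25

Rewriting supply in inverse form: P = 68 + 4Q.
Without the quota, 89 - 0.5Q = 68 + 4Q gives Q* = 4.6667.
At Q = 3 the demand price is 89 - 0.5(3) = 87.5 and the supply price is 68 + 4(3) = 80.
Deadweight loss is the triangle between the curves from 3 to 4.6667: (1/2)(87.5 - 80)(4.6667 - 3) = 6.25.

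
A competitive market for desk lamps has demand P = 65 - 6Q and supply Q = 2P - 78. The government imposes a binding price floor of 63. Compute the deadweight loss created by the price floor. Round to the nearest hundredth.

43.69

Rewriting supply in inverse form: P = 39 + 0.5Q.
Without the control, 65 - 6Q = 39 + 0.5Q so Q* = 4 and P* = 41.
At P = 63, buyers demand (65 - 63)/6 = 0.3333 while sellers would supply more, so the quantity traded is 0.3333 at price 63.
The lost-trades triangle has base Q* - 0.3333 = 3.6667 and height equal to the gap between the curves at Q = 0.3333, which is 63 - 39.1667 = 23.8333. DWL = (1/2)(3.6667)(23.8333) = 43.6944.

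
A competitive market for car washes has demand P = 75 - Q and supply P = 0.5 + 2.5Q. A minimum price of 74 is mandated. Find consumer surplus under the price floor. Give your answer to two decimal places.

0.50

Free-market equilibrium: 75 - Q = 0.5 + 2.5Q gives Q* = 21.2857, P* = 53.7143.
At the floor price 74, quantity demanded is (75 - 74)/1 = 1; demand is the short side, so Q = 1 trades at P = 74.
CS is the triangle under demand above 74: (1/2)(1)(75 - 74) = 0.5.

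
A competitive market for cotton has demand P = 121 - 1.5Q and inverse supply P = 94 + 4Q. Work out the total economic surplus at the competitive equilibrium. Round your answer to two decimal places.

Setting demand equal to supply, 27 = 5.5Q, so Q* = 4.9091 and P* = 113.6364.
Total surplus is the full triangle between the curves from 0 to Q*: (1/2)(4.9091)(121 - 94) = 66.2727.

66.27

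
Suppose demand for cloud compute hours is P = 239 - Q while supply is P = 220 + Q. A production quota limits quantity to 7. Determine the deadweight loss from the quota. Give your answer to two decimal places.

6.25

Unrestricted equilibrium: Q* = (239 - 220)/(1 + 1) = 9.5.
At Q = 7 the demand price is 239 - (7) = 232 and the supply price is 220 + (7) = 227.
DWL = (1/2)(gap between curves at 7) x (Q* - 7) = (1/2)(5)(2.5) = 6.25.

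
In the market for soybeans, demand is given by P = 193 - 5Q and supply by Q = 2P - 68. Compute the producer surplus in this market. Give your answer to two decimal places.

208.93

Rewriting supply in inverse form: P = 34 + 0.5Q.
Setting demand equal to supply, 159 = 5.5Q, so Q* = 28.9091 and P* = 48.4545.
Producer surplus is the triangle above supply below P*: (1/2)(28.9091)(48.4545 - 34) = (1/2)(28.9091)(14.4545) = 208.9339.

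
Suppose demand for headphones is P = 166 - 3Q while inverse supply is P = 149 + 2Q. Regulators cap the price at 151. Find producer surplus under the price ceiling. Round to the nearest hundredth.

1.00

Without the control, 166 - 3Q = 149 + 2Q so Q* = 3.4 and P* = 155.8.
At P = 151, sellers supply (151 - 149)/2 = 1 while buyers want more, so the quantity traded is 1 at price 151.
PS is the triangle above supply below 151: (1/2)(1)(151 - 149) = 1.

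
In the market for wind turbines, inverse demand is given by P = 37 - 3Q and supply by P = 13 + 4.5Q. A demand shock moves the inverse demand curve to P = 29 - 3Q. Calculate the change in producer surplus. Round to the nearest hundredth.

-12.80

Initial equilibrium: Q_0 = 3.2, P_0 = 27.4; CS_0 = (1/2)(3.2)(9.6) = 15.36, PS_0 = (1/2)(3.2)(14.4) = 23.04.
New equilibrium: 29 - 3Q = 13 + 4.5Q gives Q_1 = 2.1333, P_1 = 22.6; CS_1 = 6.8267, PS_1 = 10.24.
Change in producer surplus = 10.24 - 23.04 = -12.8.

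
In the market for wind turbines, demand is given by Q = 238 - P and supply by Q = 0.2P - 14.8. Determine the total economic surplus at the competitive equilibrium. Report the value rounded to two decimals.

2241.33

Rewriting demand in inverse form: P = 238 - Q.
Rewriting supply in inverse form: P = 74 + 5Q.
Setting demand equal to supply, 164 = 6Q, so Q* = 27.3333 and P* = 210.6667.
CS = (1/2)(27.3333)(27.3333) = 373.5556 and PS = (1/2)(27.3333)(136.6667) = 1867.7778, so total surplus = 2241.3333.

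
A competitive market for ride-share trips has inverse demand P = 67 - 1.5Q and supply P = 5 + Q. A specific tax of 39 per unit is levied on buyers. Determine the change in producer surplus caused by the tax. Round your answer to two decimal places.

Pre-tax equilibrium: 67 - 1.5Q = 5 + Q gives Q* = 24.8, P* = 29.8.
A tax on buyers shifts demand down by 39: (67 - 39) - 1.5Q = 5 + Q, so Q_t = 9.2. Buyers pay P_b = 53.2; sellers receive P_s = P_b - 39 = 14.2.
PS falls from (1/2)(24.8)(24.8) = 307.52 to (1/2)(9.2)(9.2) = 42.32, a change of -265.2.

-265.20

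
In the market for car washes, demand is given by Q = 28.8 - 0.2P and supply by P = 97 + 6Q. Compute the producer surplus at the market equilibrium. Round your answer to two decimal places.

54.77

Rewriting demand in inverse form: P = 144 - 5Q.
Equilibrium: 144 - 5Q = 97 + 6Q, so Q* = 4.2727 and P* = 122.6364.
The supply curve's price intercept is 97, so PS = (1/2)(Q*)(P* - 97) = (1/2)(4.2727)(25.6364) = 54.7686.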